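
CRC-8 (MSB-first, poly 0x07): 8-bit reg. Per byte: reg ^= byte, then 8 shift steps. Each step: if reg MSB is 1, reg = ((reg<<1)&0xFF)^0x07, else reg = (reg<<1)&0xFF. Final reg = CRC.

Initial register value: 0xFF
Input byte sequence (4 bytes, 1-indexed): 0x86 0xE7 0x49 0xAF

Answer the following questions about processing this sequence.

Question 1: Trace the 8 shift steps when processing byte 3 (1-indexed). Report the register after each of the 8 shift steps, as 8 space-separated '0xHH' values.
Answer: 0xDD 0xBD 0x7D 0xFA 0xF3 0xE1 0xC5 0x8D

Derivation:
After byte 1 (0x86): reg=0x68
After byte 2 (0xE7): reg=0xA4
Register before byte 3: 0xA4
After XOR with byte 0x49: 0xED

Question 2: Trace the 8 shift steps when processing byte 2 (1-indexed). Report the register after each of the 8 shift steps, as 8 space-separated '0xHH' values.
Answer: 0x19 0x32 0x64 0xC8 0x97 0x29 0x52 0xA4

Derivation:
After byte 1 (0x86): reg=0x68
Register before byte 2: 0x68
After XOR with byte 0xE7: 0x8F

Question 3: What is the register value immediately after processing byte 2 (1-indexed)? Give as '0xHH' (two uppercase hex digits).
After byte 1 (0x86): reg=0x68
After byte 2 (0xE7): reg=0xA4

Answer: 0xA4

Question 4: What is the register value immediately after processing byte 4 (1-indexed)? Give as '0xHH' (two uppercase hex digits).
Answer: 0xEE

Derivation:
After byte 1 (0x86): reg=0x68
After byte 2 (0xE7): reg=0xA4
After byte 3 (0x49): reg=0x8D
After byte 4 (0xAF): reg=0xEE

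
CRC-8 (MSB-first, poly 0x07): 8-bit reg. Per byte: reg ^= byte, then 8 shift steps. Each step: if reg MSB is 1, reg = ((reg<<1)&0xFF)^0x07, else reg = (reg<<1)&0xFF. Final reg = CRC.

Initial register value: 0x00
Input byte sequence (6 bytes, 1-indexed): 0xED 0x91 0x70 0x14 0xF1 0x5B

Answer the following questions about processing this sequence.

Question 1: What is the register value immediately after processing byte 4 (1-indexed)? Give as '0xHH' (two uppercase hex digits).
After byte 1 (0xED): reg=0x8D
After byte 2 (0x91): reg=0x54
After byte 3 (0x70): reg=0xFC
After byte 4 (0x14): reg=0x96

Answer: 0x96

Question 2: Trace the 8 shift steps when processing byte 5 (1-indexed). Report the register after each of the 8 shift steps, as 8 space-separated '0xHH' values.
Answer: 0xCE 0x9B 0x31 0x62 0xC4 0x8F 0x19 0x32

Derivation:
After byte 1 (0xED): reg=0x8D
After byte 2 (0x91): reg=0x54
After byte 3 (0x70): reg=0xFC
After byte 4 (0x14): reg=0x96
Register before byte 5: 0x96
After XOR with byte 0xF1: 0x67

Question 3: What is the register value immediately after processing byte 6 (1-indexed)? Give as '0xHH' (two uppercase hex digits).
After byte 1 (0xED): reg=0x8D
After byte 2 (0x91): reg=0x54
After byte 3 (0x70): reg=0xFC
After byte 4 (0x14): reg=0x96
After byte 5 (0xF1): reg=0x32
After byte 6 (0x5B): reg=0x18

Answer: 0x18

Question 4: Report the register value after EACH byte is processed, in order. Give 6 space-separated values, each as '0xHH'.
0x8D 0x54 0xFC 0x96 0x32 0x18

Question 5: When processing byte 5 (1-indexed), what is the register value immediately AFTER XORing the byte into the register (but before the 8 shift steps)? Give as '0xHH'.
Register before byte 5: 0x96
Byte 5: 0xF1
0x96 XOR 0xF1 = 0x67

Answer: 0x67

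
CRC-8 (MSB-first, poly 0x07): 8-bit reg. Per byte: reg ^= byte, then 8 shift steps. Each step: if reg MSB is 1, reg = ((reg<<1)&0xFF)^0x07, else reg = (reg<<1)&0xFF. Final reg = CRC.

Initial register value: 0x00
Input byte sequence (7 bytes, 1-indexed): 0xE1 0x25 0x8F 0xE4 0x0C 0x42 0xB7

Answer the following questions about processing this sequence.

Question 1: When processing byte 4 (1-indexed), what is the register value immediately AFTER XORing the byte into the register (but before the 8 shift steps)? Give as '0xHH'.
Register before byte 4: 0xEE
Byte 4: 0xE4
0xEE XOR 0xE4 = 0x0A

Answer: 0x0A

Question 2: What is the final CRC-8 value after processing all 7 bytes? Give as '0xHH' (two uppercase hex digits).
Answer: 0x1B

Derivation:
After byte 1 (0xE1): reg=0xA9
After byte 2 (0x25): reg=0xAD
After byte 3 (0x8F): reg=0xEE
After byte 4 (0xE4): reg=0x36
After byte 5 (0x0C): reg=0xA6
After byte 6 (0x42): reg=0xB2
After byte 7 (0xB7): reg=0x1B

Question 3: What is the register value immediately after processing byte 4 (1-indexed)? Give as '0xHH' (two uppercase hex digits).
After byte 1 (0xE1): reg=0xA9
After byte 2 (0x25): reg=0xAD
After byte 3 (0x8F): reg=0xEE
After byte 4 (0xE4): reg=0x36

Answer: 0x36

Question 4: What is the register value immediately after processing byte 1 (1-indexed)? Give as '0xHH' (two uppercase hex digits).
Answer: 0xA9

Derivation:
After byte 1 (0xE1): reg=0xA9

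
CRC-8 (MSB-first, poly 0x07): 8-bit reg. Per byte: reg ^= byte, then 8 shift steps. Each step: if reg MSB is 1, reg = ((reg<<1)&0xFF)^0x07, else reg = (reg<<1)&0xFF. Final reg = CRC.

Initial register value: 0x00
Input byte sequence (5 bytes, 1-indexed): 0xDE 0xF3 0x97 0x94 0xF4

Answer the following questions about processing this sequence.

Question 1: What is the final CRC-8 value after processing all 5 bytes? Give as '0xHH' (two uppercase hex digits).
After byte 1 (0xDE): reg=0x14
After byte 2 (0xF3): reg=0xBB
After byte 3 (0x97): reg=0xC4
After byte 4 (0x94): reg=0xB7
After byte 5 (0xF4): reg=0xCE

Answer: 0xCE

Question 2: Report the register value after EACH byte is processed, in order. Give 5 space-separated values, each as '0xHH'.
0x14 0xBB 0xC4 0xB7 0xCE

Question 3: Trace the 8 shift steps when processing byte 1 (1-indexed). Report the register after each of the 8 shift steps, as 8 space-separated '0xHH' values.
Register before byte 1: 0x00
After XOR with byte 0xDE: 0xDE

Answer: 0xBB 0x71 0xE2 0xC3 0x81 0x05 0x0A 0x14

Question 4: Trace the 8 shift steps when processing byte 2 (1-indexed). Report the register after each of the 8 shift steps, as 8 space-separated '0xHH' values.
Answer: 0xC9 0x95 0x2D 0x5A 0xB4 0x6F 0xDE 0xBB

Derivation:
After byte 1 (0xDE): reg=0x14
Register before byte 2: 0x14
After XOR with byte 0xF3: 0xE7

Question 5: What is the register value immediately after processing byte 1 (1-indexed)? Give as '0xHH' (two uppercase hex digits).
Answer: 0x14

Derivation:
After byte 1 (0xDE): reg=0x14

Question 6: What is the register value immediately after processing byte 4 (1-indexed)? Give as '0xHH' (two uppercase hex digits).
Answer: 0xB7

Derivation:
After byte 1 (0xDE): reg=0x14
After byte 2 (0xF3): reg=0xBB
After byte 3 (0x97): reg=0xC4
After byte 4 (0x94): reg=0xB7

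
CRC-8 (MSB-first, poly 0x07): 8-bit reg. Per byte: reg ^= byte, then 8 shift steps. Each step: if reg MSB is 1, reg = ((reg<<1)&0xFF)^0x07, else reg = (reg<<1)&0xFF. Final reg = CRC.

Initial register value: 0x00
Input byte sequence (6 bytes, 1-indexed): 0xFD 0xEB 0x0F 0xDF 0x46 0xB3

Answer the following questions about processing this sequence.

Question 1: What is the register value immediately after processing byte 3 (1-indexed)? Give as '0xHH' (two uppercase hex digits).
Answer: 0x04

Derivation:
After byte 1 (0xFD): reg=0xFD
After byte 2 (0xEB): reg=0x62
After byte 3 (0x0F): reg=0x04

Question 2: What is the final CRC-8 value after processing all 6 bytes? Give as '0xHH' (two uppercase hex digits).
After byte 1 (0xFD): reg=0xFD
After byte 2 (0xEB): reg=0x62
After byte 3 (0x0F): reg=0x04
After byte 4 (0xDF): reg=0x0F
After byte 5 (0x46): reg=0xF8
After byte 6 (0xB3): reg=0xF6

Answer: 0xF6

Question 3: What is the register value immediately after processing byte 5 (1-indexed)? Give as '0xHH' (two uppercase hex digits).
Answer: 0xF8

Derivation:
After byte 1 (0xFD): reg=0xFD
After byte 2 (0xEB): reg=0x62
After byte 3 (0x0F): reg=0x04
After byte 4 (0xDF): reg=0x0F
After byte 5 (0x46): reg=0xF8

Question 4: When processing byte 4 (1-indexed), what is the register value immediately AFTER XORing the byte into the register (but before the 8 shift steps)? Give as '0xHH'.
Answer: 0xDB

Derivation:
Register before byte 4: 0x04
Byte 4: 0xDF
0x04 XOR 0xDF = 0xDB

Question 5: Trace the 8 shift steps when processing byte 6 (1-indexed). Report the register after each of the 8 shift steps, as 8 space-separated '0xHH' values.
After byte 1 (0xFD): reg=0xFD
After byte 2 (0xEB): reg=0x62
After byte 3 (0x0F): reg=0x04
After byte 4 (0xDF): reg=0x0F
After byte 5 (0x46): reg=0xF8
Register before byte 6: 0xF8
After XOR with byte 0xB3: 0x4B

Answer: 0x96 0x2B 0x56 0xAC 0x5F 0xBE 0x7B 0xF6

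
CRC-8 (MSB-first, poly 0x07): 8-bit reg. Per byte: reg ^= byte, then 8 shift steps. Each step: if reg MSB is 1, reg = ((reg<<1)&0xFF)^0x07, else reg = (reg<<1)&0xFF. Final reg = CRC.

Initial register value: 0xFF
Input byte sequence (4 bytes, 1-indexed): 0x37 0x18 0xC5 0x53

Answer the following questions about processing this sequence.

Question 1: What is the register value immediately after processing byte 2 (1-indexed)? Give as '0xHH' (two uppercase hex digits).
Answer: 0x0D

Derivation:
After byte 1 (0x37): reg=0x76
After byte 2 (0x18): reg=0x0D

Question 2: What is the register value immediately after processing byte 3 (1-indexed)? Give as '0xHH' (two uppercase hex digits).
After byte 1 (0x37): reg=0x76
After byte 2 (0x18): reg=0x0D
After byte 3 (0xC5): reg=0x76

Answer: 0x76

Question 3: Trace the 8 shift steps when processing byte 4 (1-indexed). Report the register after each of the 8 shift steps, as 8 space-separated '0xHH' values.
Answer: 0x4A 0x94 0x2F 0x5E 0xBC 0x7F 0xFE 0xFB

Derivation:
After byte 1 (0x37): reg=0x76
After byte 2 (0x18): reg=0x0D
After byte 3 (0xC5): reg=0x76
Register before byte 4: 0x76
After XOR with byte 0x53: 0x25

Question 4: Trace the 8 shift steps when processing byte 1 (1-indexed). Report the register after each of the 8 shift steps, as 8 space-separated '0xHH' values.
Register before byte 1: 0xFF
After XOR with byte 0x37: 0xC8

Answer: 0x97 0x29 0x52 0xA4 0x4F 0x9E 0x3B 0x76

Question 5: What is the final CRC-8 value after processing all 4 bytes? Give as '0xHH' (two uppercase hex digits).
After byte 1 (0x37): reg=0x76
After byte 2 (0x18): reg=0x0D
After byte 3 (0xC5): reg=0x76
After byte 4 (0x53): reg=0xFB

Answer: 0xFB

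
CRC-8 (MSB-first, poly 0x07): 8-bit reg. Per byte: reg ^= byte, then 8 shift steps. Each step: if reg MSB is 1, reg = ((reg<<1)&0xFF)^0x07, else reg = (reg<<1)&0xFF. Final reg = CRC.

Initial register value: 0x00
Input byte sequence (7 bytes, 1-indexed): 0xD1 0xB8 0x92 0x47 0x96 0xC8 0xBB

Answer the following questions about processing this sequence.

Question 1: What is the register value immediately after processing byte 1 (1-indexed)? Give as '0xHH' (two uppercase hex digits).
Answer: 0x39

Derivation:
After byte 1 (0xD1): reg=0x39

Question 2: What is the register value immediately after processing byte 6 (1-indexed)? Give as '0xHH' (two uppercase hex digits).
Answer: 0xF6

Derivation:
After byte 1 (0xD1): reg=0x39
After byte 2 (0xB8): reg=0x8E
After byte 3 (0x92): reg=0x54
After byte 4 (0x47): reg=0x79
After byte 5 (0x96): reg=0x83
After byte 6 (0xC8): reg=0xF6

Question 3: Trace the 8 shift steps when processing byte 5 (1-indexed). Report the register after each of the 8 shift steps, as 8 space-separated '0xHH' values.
Answer: 0xD9 0xB5 0x6D 0xDA 0xB3 0x61 0xC2 0x83

Derivation:
After byte 1 (0xD1): reg=0x39
After byte 2 (0xB8): reg=0x8E
After byte 3 (0x92): reg=0x54
After byte 4 (0x47): reg=0x79
Register before byte 5: 0x79
After XOR with byte 0x96: 0xEF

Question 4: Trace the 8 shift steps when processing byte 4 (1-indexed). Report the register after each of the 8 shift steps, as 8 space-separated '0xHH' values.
After byte 1 (0xD1): reg=0x39
After byte 2 (0xB8): reg=0x8E
After byte 3 (0x92): reg=0x54
Register before byte 4: 0x54
After XOR with byte 0x47: 0x13

Answer: 0x26 0x4C 0x98 0x37 0x6E 0xDC 0xBF 0x79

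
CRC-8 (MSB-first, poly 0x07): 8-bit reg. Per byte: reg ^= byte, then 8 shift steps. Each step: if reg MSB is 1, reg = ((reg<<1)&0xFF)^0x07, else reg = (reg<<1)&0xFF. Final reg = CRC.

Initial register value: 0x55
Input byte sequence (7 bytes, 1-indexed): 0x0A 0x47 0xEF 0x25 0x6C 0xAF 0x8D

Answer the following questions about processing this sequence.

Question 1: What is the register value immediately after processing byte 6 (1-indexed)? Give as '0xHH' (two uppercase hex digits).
After byte 1 (0x0A): reg=0x9A
After byte 2 (0x47): reg=0x1D
After byte 3 (0xEF): reg=0xD0
After byte 4 (0x25): reg=0xC5
After byte 5 (0x6C): reg=0x56
After byte 6 (0xAF): reg=0xE1

Answer: 0xE1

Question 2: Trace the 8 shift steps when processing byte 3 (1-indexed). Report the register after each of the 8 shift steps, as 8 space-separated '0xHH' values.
After byte 1 (0x0A): reg=0x9A
After byte 2 (0x47): reg=0x1D
Register before byte 3: 0x1D
After XOR with byte 0xEF: 0xF2

Answer: 0xE3 0xC1 0x85 0x0D 0x1A 0x34 0x68 0xD0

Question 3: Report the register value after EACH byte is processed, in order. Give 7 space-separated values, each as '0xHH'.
0x9A 0x1D 0xD0 0xC5 0x56 0xE1 0x03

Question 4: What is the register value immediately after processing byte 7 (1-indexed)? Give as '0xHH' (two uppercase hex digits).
After byte 1 (0x0A): reg=0x9A
After byte 2 (0x47): reg=0x1D
After byte 3 (0xEF): reg=0xD0
After byte 4 (0x25): reg=0xC5
After byte 5 (0x6C): reg=0x56
After byte 6 (0xAF): reg=0xE1
After byte 7 (0x8D): reg=0x03

Answer: 0x03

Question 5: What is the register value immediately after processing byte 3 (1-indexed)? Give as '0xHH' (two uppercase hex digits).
After byte 1 (0x0A): reg=0x9A
After byte 2 (0x47): reg=0x1D
After byte 3 (0xEF): reg=0xD0

Answer: 0xD0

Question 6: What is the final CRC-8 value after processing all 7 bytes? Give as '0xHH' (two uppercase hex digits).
After byte 1 (0x0A): reg=0x9A
After byte 2 (0x47): reg=0x1D
After byte 3 (0xEF): reg=0xD0
After byte 4 (0x25): reg=0xC5
After byte 5 (0x6C): reg=0x56
After byte 6 (0xAF): reg=0xE1
After byte 7 (0x8D): reg=0x03

Answer: 0x03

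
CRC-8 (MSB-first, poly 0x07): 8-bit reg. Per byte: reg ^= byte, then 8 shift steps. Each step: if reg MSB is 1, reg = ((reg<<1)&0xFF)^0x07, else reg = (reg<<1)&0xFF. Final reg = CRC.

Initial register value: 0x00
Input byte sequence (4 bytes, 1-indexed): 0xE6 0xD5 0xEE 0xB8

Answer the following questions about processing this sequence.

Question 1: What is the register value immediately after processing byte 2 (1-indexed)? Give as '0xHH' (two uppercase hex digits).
Answer: 0x18

Derivation:
After byte 1 (0xE6): reg=0xBC
After byte 2 (0xD5): reg=0x18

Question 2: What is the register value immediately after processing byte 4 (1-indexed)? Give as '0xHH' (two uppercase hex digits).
Answer: 0x4B

Derivation:
After byte 1 (0xE6): reg=0xBC
After byte 2 (0xD5): reg=0x18
After byte 3 (0xEE): reg=0xCC
After byte 4 (0xB8): reg=0x4B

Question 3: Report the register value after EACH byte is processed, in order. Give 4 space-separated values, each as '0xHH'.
0xBC 0x18 0xCC 0x4B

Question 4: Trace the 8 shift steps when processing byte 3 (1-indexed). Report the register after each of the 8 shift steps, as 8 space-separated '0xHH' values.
Answer: 0xEB 0xD1 0xA5 0x4D 0x9A 0x33 0x66 0xCC

Derivation:
After byte 1 (0xE6): reg=0xBC
After byte 2 (0xD5): reg=0x18
Register before byte 3: 0x18
After XOR with byte 0xEE: 0xF6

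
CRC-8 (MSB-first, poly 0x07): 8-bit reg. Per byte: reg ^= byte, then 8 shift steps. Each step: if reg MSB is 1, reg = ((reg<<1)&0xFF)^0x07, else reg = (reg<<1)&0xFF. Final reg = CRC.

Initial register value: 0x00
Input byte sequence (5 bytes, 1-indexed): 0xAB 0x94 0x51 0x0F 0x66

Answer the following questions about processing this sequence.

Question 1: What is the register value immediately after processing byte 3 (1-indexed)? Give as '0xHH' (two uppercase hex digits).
After byte 1 (0xAB): reg=0x58
After byte 2 (0x94): reg=0x6A
After byte 3 (0x51): reg=0xA1

Answer: 0xA1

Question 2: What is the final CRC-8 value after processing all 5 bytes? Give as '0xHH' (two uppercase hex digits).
Answer: 0xFB

Derivation:
After byte 1 (0xAB): reg=0x58
After byte 2 (0x94): reg=0x6A
After byte 3 (0x51): reg=0xA1
After byte 4 (0x0F): reg=0x43
After byte 5 (0x66): reg=0xFB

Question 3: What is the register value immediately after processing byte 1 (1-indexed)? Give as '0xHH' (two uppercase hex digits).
Answer: 0x58

Derivation:
After byte 1 (0xAB): reg=0x58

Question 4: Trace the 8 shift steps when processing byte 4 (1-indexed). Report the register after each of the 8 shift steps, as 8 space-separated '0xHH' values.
Answer: 0x5B 0xB6 0x6B 0xD6 0xAB 0x51 0xA2 0x43

Derivation:
After byte 1 (0xAB): reg=0x58
After byte 2 (0x94): reg=0x6A
After byte 3 (0x51): reg=0xA1
Register before byte 4: 0xA1
After XOR with byte 0x0F: 0xAE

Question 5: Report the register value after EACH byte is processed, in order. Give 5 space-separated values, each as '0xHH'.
0x58 0x6A 0xA1 0x43 0xFB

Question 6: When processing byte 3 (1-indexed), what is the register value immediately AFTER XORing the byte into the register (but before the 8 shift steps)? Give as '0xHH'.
Register before byte 3: 0x6A
Byte 3: 0x51
0x6A XOR 0x51 = 0x3B

Answer: 0x3B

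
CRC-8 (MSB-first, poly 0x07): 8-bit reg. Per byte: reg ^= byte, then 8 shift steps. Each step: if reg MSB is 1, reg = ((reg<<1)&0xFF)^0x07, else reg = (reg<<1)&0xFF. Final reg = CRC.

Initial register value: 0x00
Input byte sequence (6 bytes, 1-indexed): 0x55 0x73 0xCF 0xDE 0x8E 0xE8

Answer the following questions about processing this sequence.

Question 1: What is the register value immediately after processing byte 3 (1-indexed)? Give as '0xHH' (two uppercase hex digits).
Answer: 0x1A

Derivation:
After byte 1 (0x55): reg=0xAC
After byte 2 (0x73): reg=0x13
After byte 3 (0xCF): reg=0x1A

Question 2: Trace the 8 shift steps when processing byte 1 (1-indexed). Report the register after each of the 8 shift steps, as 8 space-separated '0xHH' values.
Answer: 0xAA 0x53 0xA6 0x4B 0x96 0x2B 0x56 0xAC

Derivation:
Register before byte 1: 0x00
After XOR with byte 0x55: 0x55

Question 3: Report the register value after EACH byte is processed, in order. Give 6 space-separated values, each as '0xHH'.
0xAC 0x13 0x1A 0x52 0x1A 0xD0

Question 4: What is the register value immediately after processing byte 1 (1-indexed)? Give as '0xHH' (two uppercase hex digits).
Answer: 0xAC

Derivation:
After byte 1 (0x55): reg=0xAC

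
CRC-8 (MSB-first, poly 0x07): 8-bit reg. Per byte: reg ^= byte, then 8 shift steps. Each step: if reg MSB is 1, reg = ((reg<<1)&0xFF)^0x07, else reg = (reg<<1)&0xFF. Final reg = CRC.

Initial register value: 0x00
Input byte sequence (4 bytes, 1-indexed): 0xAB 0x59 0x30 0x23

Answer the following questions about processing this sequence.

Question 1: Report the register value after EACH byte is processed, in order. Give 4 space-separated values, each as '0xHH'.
0x58 0x07 0x85 0x7B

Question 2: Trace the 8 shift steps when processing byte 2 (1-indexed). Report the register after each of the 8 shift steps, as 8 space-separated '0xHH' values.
After byte 1 (0xAB): reg=0x58
Register before byte 2: 0x58
After XOR with byte 0x59: 0x01

Answer: 0x02 0x04 0x08 0x10 0x20 0x40 0x80 0x07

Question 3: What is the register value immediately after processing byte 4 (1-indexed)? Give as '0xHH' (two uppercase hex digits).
Answer: 0x7B

Derivation:
After byte 1 (0xAB): reg=0x58
After byte 2 (0x59): reg=0x07
After byte 3 (0x30): reg=0x85
After byte 4 (0x23): reg=0x7B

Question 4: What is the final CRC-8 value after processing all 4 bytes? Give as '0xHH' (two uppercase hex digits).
Answer: 0x7B

Derivation:
After byte 1 (0xAB): reg=0x58
After byte 2 (0x59): reg=0x07
After byte 3 (0x30): reg=0x85
After byte 4 (0x23): reg=0x7B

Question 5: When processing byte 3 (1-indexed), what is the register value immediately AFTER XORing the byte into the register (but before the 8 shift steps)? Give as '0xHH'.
Register before byte 3: 0x07
Byte 3: 0x30
0x07 XOR 0x30 = 0x37

Answer: 0x37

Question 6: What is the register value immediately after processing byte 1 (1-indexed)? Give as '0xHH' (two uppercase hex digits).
After byte 1 (0xAB): reg=0x58

Answer: 0x58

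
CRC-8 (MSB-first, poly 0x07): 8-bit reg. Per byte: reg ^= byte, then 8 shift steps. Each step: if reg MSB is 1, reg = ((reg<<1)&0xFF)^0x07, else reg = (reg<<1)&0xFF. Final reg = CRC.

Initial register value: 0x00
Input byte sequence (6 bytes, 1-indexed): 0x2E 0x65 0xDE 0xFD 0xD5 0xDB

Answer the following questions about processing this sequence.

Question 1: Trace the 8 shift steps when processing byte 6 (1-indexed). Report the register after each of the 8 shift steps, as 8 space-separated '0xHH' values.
Answer: 0x5A 0xB4 0x6F 0xDE 0xBB 0x71 0xE2 0xC3

Derivation:
After byte 1 (0x2E): reg=0xCA
After byte 2 (0x65): reg=0x44
After byte 3 (0xDE): reg=0xCF
After byte 4 (0xFD): reg=0x9E
After byte 5 (0xD5): reg=0xF6
Register before byte 6: 0xF6
After XOR with byte 0xDB: 0x2D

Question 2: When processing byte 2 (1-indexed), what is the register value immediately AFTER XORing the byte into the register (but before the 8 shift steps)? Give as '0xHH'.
Answer: 0xAF

Derivation:
Register before byte 2: 0xCA
Byte 2: 0x65
0xCA XOR 0x65 = 0xAF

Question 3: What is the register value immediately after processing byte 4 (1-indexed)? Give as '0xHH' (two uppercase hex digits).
Answer: 0x9E

Derivation:
After byte 1 (0x2E): reg=0xCA
After byte 2 (0x65): reg=0x44
After byte 3 (0xDE): reg=0xCF
After byte 4 (0xFD): reg=0x9E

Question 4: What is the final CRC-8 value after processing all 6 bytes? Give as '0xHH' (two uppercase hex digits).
Answer: 0xC3

Derivation:
After byte 1 (0x2E): reg=0xCA
After byte 2 (0x65): reg=0x44
After byte 3 (0xDE): reg=0xCF
After byte 4 (0xFD): reg=0x9E
After byte 5 (0xD5): reg=0xF6
After byte 6 (0xDB): reg=0xC3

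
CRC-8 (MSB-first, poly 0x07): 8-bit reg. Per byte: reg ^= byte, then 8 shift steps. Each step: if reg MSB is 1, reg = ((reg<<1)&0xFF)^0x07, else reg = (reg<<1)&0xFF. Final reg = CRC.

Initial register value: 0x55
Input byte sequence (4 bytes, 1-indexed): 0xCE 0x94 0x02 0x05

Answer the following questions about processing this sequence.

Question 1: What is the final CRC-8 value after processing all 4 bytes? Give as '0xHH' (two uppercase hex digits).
Answer: 0xEF

Derivation:
After byte 1 (0xCE): reg=0xC8
After byte 2 (0x94): reg=0x93
After byte 3 (0x02): reg=0xFE
After byte 4 (0x05): reg=0xEF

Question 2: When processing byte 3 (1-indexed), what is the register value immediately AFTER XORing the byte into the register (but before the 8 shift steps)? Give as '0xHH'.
Answer: 0x91

Derivation:
Register before byte 3: 0x93
Byte 3: 0x02
0x93 XOR 0x02 = 0x91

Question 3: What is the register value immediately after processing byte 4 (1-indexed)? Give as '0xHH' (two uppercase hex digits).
Answer: 0xEF

Derivation:
After byte 1 (0xCE): reg=0xC8
After byte 2 (0x94): reg=0x93
After byte 3 (0x02): reg=0xFE
After byte 4 (0x05): reg=0xEF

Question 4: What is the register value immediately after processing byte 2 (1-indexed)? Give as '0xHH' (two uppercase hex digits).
Answer: 0x93

Derivation:
After byte 1 (0xCE): reg=0xC8
After byte 2 (0x94): reg=0x93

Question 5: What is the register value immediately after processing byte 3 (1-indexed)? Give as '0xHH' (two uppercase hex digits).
After byte 1 (0xCE): reg=0xC8
After byte 2 (0x94): reg=0x93
After byte 3 (0x02): reg=0xFE

Answer: 0xFE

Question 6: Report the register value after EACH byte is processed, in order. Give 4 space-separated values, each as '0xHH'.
0xC8 0x93 0xFE 0xEF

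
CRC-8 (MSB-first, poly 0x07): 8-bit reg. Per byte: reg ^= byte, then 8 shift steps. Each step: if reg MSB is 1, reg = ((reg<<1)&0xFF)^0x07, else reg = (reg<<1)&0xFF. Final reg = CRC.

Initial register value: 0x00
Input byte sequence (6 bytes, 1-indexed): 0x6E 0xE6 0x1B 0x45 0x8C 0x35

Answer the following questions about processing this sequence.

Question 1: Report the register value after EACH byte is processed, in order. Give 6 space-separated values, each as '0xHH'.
0x0D 0x9F 0x95 0x3E 0x17 0xEE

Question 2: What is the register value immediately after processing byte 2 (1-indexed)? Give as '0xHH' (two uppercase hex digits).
Answer: 0x9F

Derivation:
After byte 1 (0x6E): reg=0x0D
After byte 2 (0xE6): reg=0x9F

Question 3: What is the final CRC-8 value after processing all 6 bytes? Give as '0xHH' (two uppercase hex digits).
Answer: 0xEE

Derivation:
After byte 1 (0x6E): reg=0x0D
After byte 2 (0xE6): reg=0x9F
After byte 3 (0x1B): reg=0x95
After byte 4 (0x45): reg=0x3E
After byte 5 (0x8C): reg=0x17
After byte 6 (0x35): reg=0xEE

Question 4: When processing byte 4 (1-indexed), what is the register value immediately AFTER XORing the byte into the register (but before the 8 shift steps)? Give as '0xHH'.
Answer: 0xD0

Derivation:
Register before byte 4: 0x95
Byte 4: 0x45
0x95 XOR 0x45 = 0xD0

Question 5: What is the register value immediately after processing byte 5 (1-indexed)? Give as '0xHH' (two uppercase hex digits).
Answer: 0x17

Derivation:
After byte 1 (0x6E): reg=0x0D
After byte 2 (0xE6): reg=0x9F
After byte 3 (0x1B): reg=0x95
After byte 4 (0x45): reg=0x3E
After byte 5 (0x8C): reg=0x17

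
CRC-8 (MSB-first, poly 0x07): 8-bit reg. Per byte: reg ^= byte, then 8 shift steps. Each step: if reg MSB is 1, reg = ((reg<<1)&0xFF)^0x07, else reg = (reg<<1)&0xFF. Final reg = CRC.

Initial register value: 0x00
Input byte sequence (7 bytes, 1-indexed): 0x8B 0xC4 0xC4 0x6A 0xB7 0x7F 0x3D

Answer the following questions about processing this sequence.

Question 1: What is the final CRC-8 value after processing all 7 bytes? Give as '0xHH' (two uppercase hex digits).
Answer: 0x0F

Derivation:
After byte 1 (0x8B): reg=0xB8
After byte 2 (0xC4): reg=0x73
After byte 3 (0xC4): reg=0x0C
After byte 4 (0x6A): reg=0x35
After byte 5 (0xB7): reg=0x87
After byte 6 (0x7F): reg=0xE6
After byte 7 (0x3D): reg=0x0F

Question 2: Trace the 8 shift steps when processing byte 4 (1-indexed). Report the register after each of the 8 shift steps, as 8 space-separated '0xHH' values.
After byte 1 (0x8B): reg=0xB8
After byte 2 (0xC4): reg=0x73
After byte 3 (0xC4): reg=0x0C
Register before byte 4: 0x0C
After XOR with byte 0x6A: 0x66

Answer: 0xCC 0x9F 0x39 0x72 0xE4 0xCF 0x99 0x35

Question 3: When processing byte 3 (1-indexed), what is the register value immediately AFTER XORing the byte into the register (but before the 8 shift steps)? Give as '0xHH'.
Answer: 0xB7

Derivation:
Register before byte 3: 0x73
Byte 3: 0xC4
0x73 XOR 0xC4 = 0xB7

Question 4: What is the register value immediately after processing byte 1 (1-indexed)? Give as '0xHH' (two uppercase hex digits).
After byte 1 (0x8B): reg=0xB8

Answer: 0xB8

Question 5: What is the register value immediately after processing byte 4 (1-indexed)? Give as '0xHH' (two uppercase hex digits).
Answer: 0x35

Derivation:
After byte 1 (0x8B): reg=0xB8
After byte 2 (0xC4): reg=0x73
After byte 3 (0xC4): reg=0x0C
After byte 4 (0x6A): reg=0x35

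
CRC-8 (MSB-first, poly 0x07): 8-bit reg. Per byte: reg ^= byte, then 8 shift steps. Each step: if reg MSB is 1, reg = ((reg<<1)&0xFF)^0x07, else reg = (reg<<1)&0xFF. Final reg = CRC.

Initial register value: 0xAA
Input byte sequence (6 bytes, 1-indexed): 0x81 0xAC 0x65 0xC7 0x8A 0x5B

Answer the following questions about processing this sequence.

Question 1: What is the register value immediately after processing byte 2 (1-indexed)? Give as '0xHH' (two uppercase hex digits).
After byte 1 (0x81): reg=0xD1
After byte 2 (0xAC): reg=0x74

Answer: 0x74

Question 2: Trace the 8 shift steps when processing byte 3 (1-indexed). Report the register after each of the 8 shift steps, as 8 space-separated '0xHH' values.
Answer: 0x22 0x44 0x88 0x17 0x2E 0x5C 0xB8 0x77

Derivation:
After byte 1 (0x81): reg=0xD1
After byte 2 (0xAC): reg=0x74
Register before byte 3: 0x74
After XOR with byte 0x65: 0x11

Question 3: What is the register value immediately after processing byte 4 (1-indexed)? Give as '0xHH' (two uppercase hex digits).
After byte 1 (0x81): reg=0xD1
After byte 2 (0xAC): reg=0x74
After byte 3 (0x65): reg=0x77
After byte 4 (0xC7): reg=0x19

Answer: 0x19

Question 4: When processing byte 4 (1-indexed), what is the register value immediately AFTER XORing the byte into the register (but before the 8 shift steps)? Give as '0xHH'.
Answer: 0xB0

Derivation:
Register before byte 4: 0x77
Byte 4: 0xC7
0x77 XOR 0xC7 = 0xB0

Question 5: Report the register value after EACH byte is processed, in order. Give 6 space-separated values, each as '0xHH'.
0xD1 0x74 0x77 0x19 0xF0 0x58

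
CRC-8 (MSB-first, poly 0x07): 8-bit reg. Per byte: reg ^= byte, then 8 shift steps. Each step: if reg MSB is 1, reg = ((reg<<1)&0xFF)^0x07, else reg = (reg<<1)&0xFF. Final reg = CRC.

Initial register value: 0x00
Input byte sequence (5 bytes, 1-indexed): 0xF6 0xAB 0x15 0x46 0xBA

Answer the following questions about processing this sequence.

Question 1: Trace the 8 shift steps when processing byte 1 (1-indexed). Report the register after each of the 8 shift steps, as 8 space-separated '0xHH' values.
Register before byte 1: 0x00
After XOR with byte 0xF6: 0xF6

Answer: 0xEB 0xD1 0xA5 0x4D 0x9A 0x33 0x66 0xCC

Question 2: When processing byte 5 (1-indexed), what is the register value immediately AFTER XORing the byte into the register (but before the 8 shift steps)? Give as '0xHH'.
Register before byte 5: 0x10
Byte 5: 0xBA
0x10 XOR 0xBA = 0xAA

Answer: 0xAA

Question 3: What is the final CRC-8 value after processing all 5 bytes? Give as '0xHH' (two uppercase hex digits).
After byte 1 (0xF6): reg=0xCC
After byte 2 (0xAB): reg=0x32
After byte 3 (0x15): reg=0xF5
After byte 4 (0x46): reg=0x10
After byte 5 (0xBA): reg=0x5F

Answer: 0x5F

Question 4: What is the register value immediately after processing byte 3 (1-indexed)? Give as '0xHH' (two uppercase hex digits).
Answer: 0xF5

Derivation:
After byte 1 (0xF6): reg=0xCC
After byte 2 (0xAB): reg=0x32
After byte 3 (0x15): reg=0xF5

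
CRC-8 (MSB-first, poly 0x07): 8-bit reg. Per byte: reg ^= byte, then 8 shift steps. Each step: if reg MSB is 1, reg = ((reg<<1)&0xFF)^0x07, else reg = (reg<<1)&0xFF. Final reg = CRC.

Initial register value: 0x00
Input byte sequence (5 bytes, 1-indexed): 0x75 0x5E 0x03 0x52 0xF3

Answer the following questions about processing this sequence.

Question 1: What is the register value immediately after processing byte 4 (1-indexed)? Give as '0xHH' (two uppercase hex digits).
Answer: 0xF2

Derivation:
After byte 1 (0x75): reg=0x4C
After byte 2 (0x5E): reg=0x7E
After byte 3 (0x03): reg=0x74
After byte 4 (0x52): reg=0xF2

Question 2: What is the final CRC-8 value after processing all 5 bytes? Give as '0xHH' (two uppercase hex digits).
After byte 1 (0x75): reg=0x4C
After byte 2 (0x5E): reg=0x7E
After byte 3 (0x03): reg=0x74
After byte 4 (0x52): reg=0xF2
After byte 5 (0xF3): reg=0x07

Answer: 0x07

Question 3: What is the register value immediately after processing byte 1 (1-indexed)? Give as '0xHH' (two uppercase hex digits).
Answer: 0x4C

Derivation:
After byte 1 (0x75): reg=0x4C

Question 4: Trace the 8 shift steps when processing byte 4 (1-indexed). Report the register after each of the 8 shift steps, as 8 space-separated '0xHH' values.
After byte 1 (0x75): reg=0x4C
After byte 2 (0x5E): reg=0x7E
After byte 3 (0x03): reg=0x74
Register before byte 4: 0x74
After XOR with byte 0x52: 0x26

Answer: 0x4C 0x98 0x37 0x6E 0xDC 0xBF 0x79 0xF2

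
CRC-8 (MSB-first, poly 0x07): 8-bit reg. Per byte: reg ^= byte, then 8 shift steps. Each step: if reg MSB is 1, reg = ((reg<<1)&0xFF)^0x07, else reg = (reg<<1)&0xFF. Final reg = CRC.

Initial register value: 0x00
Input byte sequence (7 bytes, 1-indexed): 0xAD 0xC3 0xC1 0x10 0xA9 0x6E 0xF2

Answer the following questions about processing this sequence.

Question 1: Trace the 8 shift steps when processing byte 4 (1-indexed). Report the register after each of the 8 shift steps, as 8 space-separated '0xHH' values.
After byte 1 (0xAD): reg=0x4A
After byte 2 (0xC3): reg=0xB6
After byte 3 (0xC1): reg=0x42
Register before byte 4: 0x42
After XOR with byte 0x10: 0x52

Answer: 0xA4 0x4F 0x9E 0x3B 0x76 0xEC 0xDF 0xB9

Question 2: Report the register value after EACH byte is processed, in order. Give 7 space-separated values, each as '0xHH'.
0x4A 0xB6 0x42 0xB9 0x70 0x5A 0x51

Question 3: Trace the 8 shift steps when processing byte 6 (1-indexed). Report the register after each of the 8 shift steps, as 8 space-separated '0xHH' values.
After byte 1 (0xAD): reg=0x4A
After byte 2 (0xC3): reg=0xB6
After byte 3 (0xC1): reg=0x42
After byte 4 (0x10): reg=0xB9
After byte 5 (0xA9): reg=0x70
Register before byte 6: 0x70
After XOR with byte 0x6E: 0x1E

Answer: 0x3C 0x78 0xF0 0xE7 0xC9 0x95 0x2D 0x5A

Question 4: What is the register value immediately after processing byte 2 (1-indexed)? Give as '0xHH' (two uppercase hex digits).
Answer: 0xB6

Derivation:
After byte 1 (0xAD): reg=0x4A
After byte 2 (0xC3): reg=0xB6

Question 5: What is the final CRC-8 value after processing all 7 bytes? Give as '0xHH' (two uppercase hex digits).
Answer: 0x51

Derivation:
After byte 1 (0xAD): reg=0x4A
After byte 2 (0xC3): reg=0xB6
After byte 3 (0xC1): reg=0x42
After byte 4 (0x10): reg=0xB9
After byte 5 (0xA9): reg=0x70
After byte 6 (0x6E): reg=0x5A
After byte 7 (0xF2): reg=0x51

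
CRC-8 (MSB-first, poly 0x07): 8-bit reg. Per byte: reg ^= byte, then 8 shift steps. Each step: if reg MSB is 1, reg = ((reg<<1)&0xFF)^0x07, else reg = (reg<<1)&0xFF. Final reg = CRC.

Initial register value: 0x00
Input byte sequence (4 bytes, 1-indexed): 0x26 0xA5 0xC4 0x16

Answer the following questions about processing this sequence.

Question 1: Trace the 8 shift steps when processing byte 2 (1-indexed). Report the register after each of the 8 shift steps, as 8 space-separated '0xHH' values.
Answer: 0xAE 0x5B 0xB6 0x6B 0xD6 0xAB 0x51 0xA2

Derivation:
After byte 1 (0x26): reg=0xF2
Register before byte 2: 0xF2
After XOR with byte 0xA5: 0x57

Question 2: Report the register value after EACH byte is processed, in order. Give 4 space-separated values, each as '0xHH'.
0xF2 0xA2 0x35 0xE9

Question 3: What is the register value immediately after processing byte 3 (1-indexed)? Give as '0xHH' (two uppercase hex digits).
After byte 1 (0x26): reg=0xF2
After byte 2 (0xA5): reg=0xA2
After byte 3 (0xC4): reg=0x35

Answer: 0x35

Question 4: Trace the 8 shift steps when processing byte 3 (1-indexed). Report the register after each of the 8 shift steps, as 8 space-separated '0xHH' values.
Answer: 0xCC 0x9F 0x39 0x72 0xE4 0xCF 0x99 0x35

Derivation:
After byte 1 (0x26): reg=0xF2
After byte 2 (0xA5): reg=0xA2
Register before byte 3: 0xA2
After XOR with byte 0xC4: 0x66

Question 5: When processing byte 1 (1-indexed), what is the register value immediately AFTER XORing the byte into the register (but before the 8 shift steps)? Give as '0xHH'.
Register before byte 1: 0x00
Byte 1: 0x26
0x00 XOR 0x26 = 0x26

Answer: 0x26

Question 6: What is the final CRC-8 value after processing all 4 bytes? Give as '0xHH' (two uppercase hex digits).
Answer: 0xE9

Derivation:
After byte 1 (0x26): reg=0xF2
After byte 2 (0xA5): reg=0xA2
After byte 3 (0xC4): reg=0x35
After byte 4 (0x16): reg=0xE9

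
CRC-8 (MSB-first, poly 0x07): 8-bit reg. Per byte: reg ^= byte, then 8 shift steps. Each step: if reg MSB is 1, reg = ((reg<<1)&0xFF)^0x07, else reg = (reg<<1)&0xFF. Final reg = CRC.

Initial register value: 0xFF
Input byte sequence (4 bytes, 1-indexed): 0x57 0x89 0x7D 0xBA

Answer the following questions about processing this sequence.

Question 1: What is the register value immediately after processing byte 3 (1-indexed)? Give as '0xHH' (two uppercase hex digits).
Answer: 0x66

Derivation:
After byte 1 (0x57): reg=0x51
After byte 2 (0x89): reg=0x06
After byte 3 (0x7D): reg=0x66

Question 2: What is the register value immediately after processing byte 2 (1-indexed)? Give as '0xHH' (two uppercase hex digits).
After byte 1 (0x57): reg=0x51
After byte 2 (0x89): reg=0x06

Answer: 0x06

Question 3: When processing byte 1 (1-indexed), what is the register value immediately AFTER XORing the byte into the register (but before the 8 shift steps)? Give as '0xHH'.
Answer: 0xA8

Derivation:
Register before byte 1: 0xFF
Byte 1: 0x57
0xFF XOR 0x57 = 0xA8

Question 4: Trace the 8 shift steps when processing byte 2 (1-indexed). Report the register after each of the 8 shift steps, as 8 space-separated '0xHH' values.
Answer: 0xB7 0x69 0xD2 0xA3 0x41 0x82 0x03 0x06

Derivation:
After byte 1 (0x57): reg=0x51
Register before byte 2: 0x51
After XOR with byte 0x89: 0xD8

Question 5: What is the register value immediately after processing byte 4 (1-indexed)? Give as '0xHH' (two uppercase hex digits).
After byte 1 (0x57): reg=0x51
After byte 2 (0x89): reg=0x06
After byte 3 (0x7D): reg=0x66
After byte 4 (0xBA): reg=0x1A

Answer: 0x1A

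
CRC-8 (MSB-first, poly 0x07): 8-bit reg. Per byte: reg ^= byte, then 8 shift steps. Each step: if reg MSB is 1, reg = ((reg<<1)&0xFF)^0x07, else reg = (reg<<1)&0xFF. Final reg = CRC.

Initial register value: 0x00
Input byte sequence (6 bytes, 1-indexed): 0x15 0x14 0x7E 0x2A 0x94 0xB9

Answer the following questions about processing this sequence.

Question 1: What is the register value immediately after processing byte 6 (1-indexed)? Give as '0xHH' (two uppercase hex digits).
Answer: 0x0F

Derivation:
After byte 1 (0x15): reg=0x6B
After byte 2 (0x14): reg=0x7A
After byte 3 (0x7E): reg=0x1C
After byte 4 (0x2A): reg=0x82
After byte 5 (0x94): reg=0x62
After byte 6 (0xB9): reg=0x0F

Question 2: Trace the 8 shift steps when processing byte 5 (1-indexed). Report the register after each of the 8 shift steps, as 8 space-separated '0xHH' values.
After byte 1 (0x15): reg=0x6B
After byte 2 (0x14): reg=0x7A
After byte 3 (0x7E): reg=0x1C
After byte 4 (0x2A): reg=0x82
Register before byte 5: 0x82
After XOR with byte 0x94: 0x16

Answer: 0x2C 0x58 0xB0 0x67 0xCE 0x9B 0x31 0x62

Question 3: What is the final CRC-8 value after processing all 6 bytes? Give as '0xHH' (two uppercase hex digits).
Answer: 0x0F

Derivation:
After byte 1 (0x15): reg=0x6B
After byte 2 (0x14): reg=0x7A
After byte 3 (0x7E): reg=0x1C
After byte 4 (0x2A): reg=0x82
After byte 5 (0x94): reg=0x62
After byte 6 (0xB9): reg=0x0F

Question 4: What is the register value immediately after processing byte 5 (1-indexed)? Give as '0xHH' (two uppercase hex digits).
Answer: 0x62

Derivation:
After byte 1 (0x15): reg=0x6B
After byte 2 (0x14): reg=0x7A
After byte 3 (0x7E): reg=0x1C
After byte 4 (0x2A): reg=0x82
After byte 5 (0x94): reg=0x62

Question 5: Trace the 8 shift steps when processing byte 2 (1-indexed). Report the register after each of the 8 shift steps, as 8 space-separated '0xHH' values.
Answer: 0xFE 0xFB 0xF1 0xE5 0xCD 0x9D 0x3D 0x7A

Derivation:
After byte 1 (0x15): reg=0x6B
Register before byte 2: 0x6B
After XOR with byte 0x14: 0x7F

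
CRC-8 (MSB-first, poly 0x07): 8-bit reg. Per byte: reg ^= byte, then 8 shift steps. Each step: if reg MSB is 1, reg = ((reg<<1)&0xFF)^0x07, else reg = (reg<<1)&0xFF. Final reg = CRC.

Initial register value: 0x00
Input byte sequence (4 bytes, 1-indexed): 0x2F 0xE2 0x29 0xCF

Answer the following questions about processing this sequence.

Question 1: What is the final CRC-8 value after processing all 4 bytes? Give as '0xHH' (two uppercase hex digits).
Answer: 0x74

Derivation:
After byte 1 (0x2F): reg=0xCD
After byte 2 (0xE2): reg=0xCD
After byte 3 (0x29): reg=0xB2
After byte 4 (0xCF): reg=0x74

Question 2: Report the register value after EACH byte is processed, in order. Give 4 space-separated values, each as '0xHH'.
0xCD 0xCD 0xB2 0x74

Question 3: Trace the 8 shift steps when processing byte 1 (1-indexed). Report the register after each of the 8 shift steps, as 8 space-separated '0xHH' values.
Register before byte 1: 0x00
After XOR with byte 0x2F: 0x2F

Answer: 0x5E 0xBC 0x7F 0xFE 0xFB 0xF1 0xE5 0xCD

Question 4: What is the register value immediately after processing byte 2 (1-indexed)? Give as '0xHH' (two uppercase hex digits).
After byte 1 (0x2F): reg=0xCD
After byte 2 (0xE2): reg=0xCD

Answer: 0xCD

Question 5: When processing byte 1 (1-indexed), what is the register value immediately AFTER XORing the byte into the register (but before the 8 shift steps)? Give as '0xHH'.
Register before byte 1: 0x00
Byte 1: 0x2F
0x00 XOR 0x2F = 0x2F

Answer: 0x2F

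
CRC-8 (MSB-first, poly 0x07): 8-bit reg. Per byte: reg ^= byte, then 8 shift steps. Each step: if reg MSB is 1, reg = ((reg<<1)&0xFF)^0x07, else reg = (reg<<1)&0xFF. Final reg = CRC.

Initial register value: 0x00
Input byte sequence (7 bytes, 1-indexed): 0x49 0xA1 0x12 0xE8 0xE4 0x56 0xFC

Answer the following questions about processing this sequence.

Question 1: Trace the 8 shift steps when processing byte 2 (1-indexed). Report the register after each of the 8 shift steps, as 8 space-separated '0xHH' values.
Answer: 0xB2 0x63 0xC6 0x8B 0x11 0x22 0x44 0x88

Derivation:
After byte 1 (0x49): reg=0xF8
Register before byte 2: 0xF8
After XOR with byte 0xA1: 0x59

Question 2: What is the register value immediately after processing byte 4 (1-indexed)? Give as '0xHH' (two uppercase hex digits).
After byte 1 (0x49): reg=0xF8
After byte 2 (0xA1): reg=0x88
After byte 3 (0x12): reg=0xCF
After byte 4 (0xE8): reg=0xF5

Answer: 0xF5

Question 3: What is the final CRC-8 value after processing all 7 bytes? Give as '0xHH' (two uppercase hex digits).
After byte 1 (0x49): reg=0xF8
After byte 2 (0xA1): reg=0x88
After byte 3 (0x12): reg=0xCF
After byte 4 (0xE8): reg=0xF5
After byte 5 (0xE4): reg=0x77
After byte 6 (0x56): reg=0xE7
After byte 7 (0xFC): reg=0x41

Answer: 0x41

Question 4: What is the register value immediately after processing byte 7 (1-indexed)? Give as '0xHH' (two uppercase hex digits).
Answer: 0x41

Derivation:
After byte 1 (0x49): reg=0xF8
After byte 2 (0xA1): reg=0x88
After byte 3 (0x12): reg=0xCF
After byte 4 (0xE8): reg=0xF5
After byte 5 (0xE4): reg=0x77
After byte 6 (0x56): reg=0xE7
After byte 7 (0xFC): reg=0x41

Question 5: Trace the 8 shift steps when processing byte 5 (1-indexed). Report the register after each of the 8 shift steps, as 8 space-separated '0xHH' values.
Answer: 0x22 0x44 0x88 0x17 0x2E 0x5C 0xB8 0x77

Derivation:
After byte 1 (0x49): reg=0xF8
After byte 2 (0xA1): reg=0x88
After byte 3 (0x12): reg=0xCF
After byte 4 (0xE8): reg=0xF5
Register before byte 5: 0xF5
After XOR with byte 0xE4: 0x11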